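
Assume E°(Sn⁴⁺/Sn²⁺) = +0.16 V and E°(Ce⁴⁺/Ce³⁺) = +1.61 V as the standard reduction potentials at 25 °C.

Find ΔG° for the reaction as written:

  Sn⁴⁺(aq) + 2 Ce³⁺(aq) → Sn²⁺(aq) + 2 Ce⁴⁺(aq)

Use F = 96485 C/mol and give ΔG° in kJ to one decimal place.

+279.8 kJ

As written, Sn⁴⁺/Sn²⁺ is reduced (cathode) and Ce⁴⁺/Ce³⁺ is oxidised (anode), so E°cell = (+0.16) − (+1.61) = -1.45 V.
Balancing electrons gives n = 2.
ΔG° = −nFE° = −(2)(96485)(-1.45) = 279,806 J = +279.8 kJ.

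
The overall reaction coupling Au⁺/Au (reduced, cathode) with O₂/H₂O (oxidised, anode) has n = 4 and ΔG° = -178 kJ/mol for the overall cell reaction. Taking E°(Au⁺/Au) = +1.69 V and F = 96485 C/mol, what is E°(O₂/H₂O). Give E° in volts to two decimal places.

E°cell = −ΔG°/(nF) = −(-178×10³)/((4)(96485)) = +0.461 V.
Since Au⁺/Au is the cathode and O₂/H₂O the anode, E°cell = E°(Au⁺/Au) − E°(O₂/H₂O).
So E°(O₂/H₂O) = E°(Au⁺/Au) − E°cell = (+1.69) − (+0.461) = +1.23 V.

+1.23 V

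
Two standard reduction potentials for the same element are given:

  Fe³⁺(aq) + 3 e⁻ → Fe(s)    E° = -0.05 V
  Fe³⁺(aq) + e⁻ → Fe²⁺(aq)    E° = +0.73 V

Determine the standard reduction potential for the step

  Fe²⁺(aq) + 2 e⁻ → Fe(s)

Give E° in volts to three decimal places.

-0.440 V

Sequential free energies add, so n₃E°₃ = n₁E°₁ + n₂E°₂.
With n₃ = 3, and the known step contributing 1×(+0.73) V, the unknown satisfies 2·E° = 3×(-0.05) − 1×(+0.73) = -0.880.
E° = -0.880 / 2 = -0.440 V.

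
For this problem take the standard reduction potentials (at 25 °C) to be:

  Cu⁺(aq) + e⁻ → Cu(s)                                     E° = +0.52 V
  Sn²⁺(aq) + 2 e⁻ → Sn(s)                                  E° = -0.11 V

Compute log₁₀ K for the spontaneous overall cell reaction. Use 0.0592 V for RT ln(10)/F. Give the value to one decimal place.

21.3

Cathode: Cu⁺/Cu; anode: Sn²⁺/Sn. E°cell = +0.63 V, n = 2.
log K = nE°cell / 0.0592 = (2)(+0.63) / 0.0592 = 21.3.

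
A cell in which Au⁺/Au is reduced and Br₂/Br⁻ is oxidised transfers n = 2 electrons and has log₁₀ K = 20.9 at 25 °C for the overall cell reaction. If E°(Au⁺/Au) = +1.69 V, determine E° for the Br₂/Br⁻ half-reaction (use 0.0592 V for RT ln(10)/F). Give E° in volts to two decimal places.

+1.07 V

E°cell = (0.0592/n)·log K = (0.0592/2)(20.9) = +0.619 V.
Since Au⁺/Au is the cathode and Br₂/Br⁻ the anode, E°cell = E°(Au⁺/Au) − E°(Br₂/Br⁻).
So E°(Br₂/Br⁻) = E°(Au⁺/Au) − E°cell = (+1.69) − (+0.619) = +1.07 V.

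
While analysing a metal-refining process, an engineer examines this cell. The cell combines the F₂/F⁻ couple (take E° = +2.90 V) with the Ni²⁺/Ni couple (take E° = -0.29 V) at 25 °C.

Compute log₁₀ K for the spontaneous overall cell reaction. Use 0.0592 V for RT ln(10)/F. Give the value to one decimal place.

107.8

Cathode: F₂/F⁻; anode: Ni²⁺/Ni. E°cell = +3.19 V, n = 2.
log K = nE°cell / 0.0592 = (2)(+3.19) / 0.0592 = 107.8.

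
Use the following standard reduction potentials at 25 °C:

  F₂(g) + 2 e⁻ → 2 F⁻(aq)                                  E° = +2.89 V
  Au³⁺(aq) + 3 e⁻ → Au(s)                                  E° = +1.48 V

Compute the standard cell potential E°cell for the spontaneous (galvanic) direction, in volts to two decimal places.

The F₂/F⁻ couple has the higher reduction potential, so it is the cathode; Au³⁺/Au is oxidised at the anode.
E°cell = E°(cathode) − E°(anode) = (+2.89) − (+1.48) = +1.41 V.

+1.41 V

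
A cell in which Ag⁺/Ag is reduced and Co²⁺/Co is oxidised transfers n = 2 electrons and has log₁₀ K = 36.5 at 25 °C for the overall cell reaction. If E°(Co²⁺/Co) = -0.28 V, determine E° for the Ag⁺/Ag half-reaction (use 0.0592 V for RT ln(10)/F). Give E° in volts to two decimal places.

E°cell = (0.0592/n)·log K = (0.0592/2)(36.5) = +1.080 V.
Since Ag⁺/Ag is the cathode and Co²⁺/Co the anode, E°cell = E°(Ag⁺/Ag) − E°(Co²⁺/Co).
So E°(Ag⁺/Ag) = E°cell + E°(Co²⁺/Co) = +1.080 + (-0.28) = +0.80 V.

+0.80 V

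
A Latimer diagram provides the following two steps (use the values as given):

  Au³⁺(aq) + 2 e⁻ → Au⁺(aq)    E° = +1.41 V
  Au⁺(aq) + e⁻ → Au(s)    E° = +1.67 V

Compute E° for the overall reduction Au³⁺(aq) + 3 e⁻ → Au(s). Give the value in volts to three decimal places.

Since ΔG° = −nFE° is additive over sequential reductions, n₃E°₃ = n₁E°₁ + n₂E°₂.
E°₃ = (2×+1.41 + 1×+1.67) / 3 = (+4.490) / 3 = +1.497 V.

+1.497 V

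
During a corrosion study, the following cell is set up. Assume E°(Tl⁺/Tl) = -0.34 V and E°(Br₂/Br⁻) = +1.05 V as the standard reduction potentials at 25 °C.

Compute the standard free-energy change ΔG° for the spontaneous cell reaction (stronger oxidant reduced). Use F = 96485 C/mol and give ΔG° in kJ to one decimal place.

-268.2 kJ

Br₂/Br⁻ (E° = +1.05 V) is the cathode; Tl⁺/Tl (E° = -0.34 V) is the anode, so E°cell = +1.39 V.
Balancing electrons gives n = 2 (lcm of 2 and 1).
ΔG° = −nFE° = −(2)(96485)(+1.39) = -268,228 J = -268.2 kJ.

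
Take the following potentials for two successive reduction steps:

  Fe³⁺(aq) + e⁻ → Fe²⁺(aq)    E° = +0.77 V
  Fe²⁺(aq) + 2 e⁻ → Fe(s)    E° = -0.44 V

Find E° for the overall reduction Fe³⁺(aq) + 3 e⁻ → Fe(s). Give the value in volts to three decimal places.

Standard free energies of sequential steps add: ΔG°₃ = ΔG°₁ + ΔG°₂, so n₃E°₃ = n₁E°₁ + n₂E°₂.
E°₃ = (1×+0.77 + 2×-0.44) / 3 = (-0.110) / 3 = -0.037 V.

-0.037 V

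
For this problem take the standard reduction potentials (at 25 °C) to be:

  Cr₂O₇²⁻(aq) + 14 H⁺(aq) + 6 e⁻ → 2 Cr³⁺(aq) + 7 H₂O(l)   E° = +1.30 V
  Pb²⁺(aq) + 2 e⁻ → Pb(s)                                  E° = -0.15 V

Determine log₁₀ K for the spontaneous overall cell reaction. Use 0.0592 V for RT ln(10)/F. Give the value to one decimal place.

147.0

Cathode: Cr₂O₇²⁻/Cr³⁺; anode: Pb²⁺/Pb. E°cell = +1.45 V, n = 6.
log K = nE°cell / 0.0592 = (6)(+1.45) / 0.0592 = 147.0.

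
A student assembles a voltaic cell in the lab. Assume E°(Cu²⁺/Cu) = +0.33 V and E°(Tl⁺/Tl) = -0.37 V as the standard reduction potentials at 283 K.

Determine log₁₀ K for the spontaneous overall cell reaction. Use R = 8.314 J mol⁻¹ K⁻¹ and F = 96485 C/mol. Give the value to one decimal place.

Cathode: Cu²⁺/Cu; anode: Tl⁺/Tl. E°cell = (+0.33) − (-0.37) = +0.70 V, with n = 2.
ΔG° = −nFE° = −RT ln K, so ln K = nFE°/(RT) = (2)(96485)(+0.70) / ((8.314)(283)) = 57.411.
log₁₀ K = 57.411 / ln 10 = 24.9.

24.9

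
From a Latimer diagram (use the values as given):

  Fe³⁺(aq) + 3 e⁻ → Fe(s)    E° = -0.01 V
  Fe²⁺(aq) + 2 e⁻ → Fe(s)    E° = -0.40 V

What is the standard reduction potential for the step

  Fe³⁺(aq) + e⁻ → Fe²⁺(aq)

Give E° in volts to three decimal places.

Sequential free energies add, so n₃E°₃ = n₁E°₁ + n₂E°₂.
With n₃ = 3, and the known step contributing 2×(-0.40) V, the unknown satisfies 1·E° = 3×(-0.01) − 2×(-0.40) = +0.770.
E° = +0.770 / 1 = +0.770 V.

+0.770 V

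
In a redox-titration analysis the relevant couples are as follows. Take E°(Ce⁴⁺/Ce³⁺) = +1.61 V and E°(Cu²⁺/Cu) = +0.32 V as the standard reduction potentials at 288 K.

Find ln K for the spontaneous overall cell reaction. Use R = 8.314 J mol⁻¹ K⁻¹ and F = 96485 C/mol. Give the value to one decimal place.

Cathode: Ce⁴⁺/Ce³⁺; anode: Cu²⁺/Cu. E°cell = (+1.61) − (+0.32) = +1.29 V, with n = 2.
ΔG° = −nFE° = −RT ln K, so ln K = nFE°/(RT) = (2)(96485)(+1.29) / ((8.314)(288)) = 103.963.

104.0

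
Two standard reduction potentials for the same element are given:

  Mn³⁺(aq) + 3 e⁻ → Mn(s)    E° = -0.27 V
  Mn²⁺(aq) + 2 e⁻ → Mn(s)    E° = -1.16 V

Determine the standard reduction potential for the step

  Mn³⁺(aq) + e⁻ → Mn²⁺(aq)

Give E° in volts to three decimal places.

Sequential free energies add, so n₃E°₃ = n₁E°₁ + n₂E°₂.
With n₃ = 3, and the known step contributing 2×(-1.16) V, the unknown satisfies 1·E° = 3×(-0.27) − 2×(-1.16) = +1.510.
E° = +1.510 / 1 = +1.510 V.

+1.510 V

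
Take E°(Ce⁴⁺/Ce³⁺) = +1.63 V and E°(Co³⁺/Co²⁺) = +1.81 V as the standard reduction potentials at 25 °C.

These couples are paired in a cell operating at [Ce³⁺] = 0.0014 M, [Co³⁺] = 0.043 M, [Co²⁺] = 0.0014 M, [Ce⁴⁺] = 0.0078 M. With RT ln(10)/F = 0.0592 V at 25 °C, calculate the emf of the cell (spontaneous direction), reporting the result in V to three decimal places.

+0.224 V

Co³⁺/Co²⁺ is the cathode (higher E°), Ce⁴⁺/Ce³⁺ the anode: E°cell = +1.81 − (+1.63) = +0.18 V, n = 1.
Overall: Co³⁺(aq) + Ce³⁺(aq) → Co²⁺(aq) + Ce⁴⁺(aq)
Q = [Co²⁺]·[Ce⁴⁺] / ([Co³⁺]·[Ce³⁺]); log Q = -0.741.
E = E° − (0.0592/n) log Q = +0.18 − (0.0592/1)(-0.741) = +0.224 V.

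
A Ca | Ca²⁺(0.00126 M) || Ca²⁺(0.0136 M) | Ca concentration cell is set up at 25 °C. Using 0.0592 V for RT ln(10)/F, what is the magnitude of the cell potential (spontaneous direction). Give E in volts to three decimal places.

+0.031 V

For a concentration cell E°cell = 0. The 0.0136 M side is the cathode (reduction is favoured where [Ca²⁺] is higher).
With n = 2, E = −(0.0592/2) log([Ca²⁺]ₐₙ/[Ca²⁺]꜀ₐₜ) = −(0.0592/2) log(0.00126/0.0136) = −(0.0592/2)(-1.033) = +0.031 V.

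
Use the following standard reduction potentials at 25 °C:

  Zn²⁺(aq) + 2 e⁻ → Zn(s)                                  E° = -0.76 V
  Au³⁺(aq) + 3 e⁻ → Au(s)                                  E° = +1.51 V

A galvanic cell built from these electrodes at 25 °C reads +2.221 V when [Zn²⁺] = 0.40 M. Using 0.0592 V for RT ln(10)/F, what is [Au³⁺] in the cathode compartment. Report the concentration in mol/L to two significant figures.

Au³⁺/Au is the cathode, Zn²⁺/Zn the anode: E°cell = +2.27 V, n = 6.
Overall reaction: 2 Au³⁺(aq) + 3 Zn(s) → 2 Au(s) + 3 Zn²⁺(aq); Q = [Zn²⁺]^3/[Au³⁺]^2.
From E = E° − (0.0592/n) log Q: log Q = (E° − E)·n/0.0592 = (+2.27 − (+2.221))·6/0.0592 = 4.9662.
So 2·log[Au³⁺] = 3·log(0.4) − log Q = -1.1938 − (4.9662) = -6.1600; log[Au³⁺] = -6.1600 / 2 = -3.0800; [Au³⁺] = 10^(-3.0800) ≈ 0.00083 M.

0.00083 M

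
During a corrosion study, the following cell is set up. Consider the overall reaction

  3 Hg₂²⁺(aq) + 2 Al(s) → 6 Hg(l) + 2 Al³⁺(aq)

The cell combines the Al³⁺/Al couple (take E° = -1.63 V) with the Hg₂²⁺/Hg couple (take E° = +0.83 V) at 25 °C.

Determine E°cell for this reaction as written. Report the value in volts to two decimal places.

The Hg₂²⁺/Hg couple has the higher reduction potential, so it is the cathode; Al³⁺/Al is oxidised at the anode.
E°cell = E°(cathode) − E°(anode) = (+0.83) − (-1.63) = +2.46 V.

+2.46 V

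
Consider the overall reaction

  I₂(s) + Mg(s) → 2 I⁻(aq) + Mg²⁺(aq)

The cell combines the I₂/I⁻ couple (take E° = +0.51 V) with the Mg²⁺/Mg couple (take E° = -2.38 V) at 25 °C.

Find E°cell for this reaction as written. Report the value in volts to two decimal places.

The I₂/I⁻ couple has the higher reduction potential, so it is the cathode; Mg²⁺/Mg is oxidised at the anode.
E°cell = E°(cathode) − E°(anode) = (+0.51) − (-2.38) = +2.89 V.
Since E°cell > 0, the reaction is spontaneous under standard conditions.

+2.89 V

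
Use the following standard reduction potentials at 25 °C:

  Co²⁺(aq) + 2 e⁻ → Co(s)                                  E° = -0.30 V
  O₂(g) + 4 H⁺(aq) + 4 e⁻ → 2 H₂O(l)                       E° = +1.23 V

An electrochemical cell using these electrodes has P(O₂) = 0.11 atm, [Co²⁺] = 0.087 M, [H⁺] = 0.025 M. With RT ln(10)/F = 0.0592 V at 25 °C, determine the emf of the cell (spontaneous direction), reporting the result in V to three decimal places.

O₂/H₂O is the cathode (higher E°), Co²⁺/Co the anode: E°cell = +1.23 − (-0.30) = +1.53 V, n = 4.
Overall: O₂(g) + 4 H⁺(aq) + 2 Co(s) → 2 H₂O(l) + 2 Co²⁺(aq)
Q = [Co²⁺]^2 / (P(O₂)·[H⁺]^4); log Q = 5.246.
E = E° − (0.0592/n) log Q = +1.53 − (0.0592/4)(5.246) = +1.452 V.

+1.452 V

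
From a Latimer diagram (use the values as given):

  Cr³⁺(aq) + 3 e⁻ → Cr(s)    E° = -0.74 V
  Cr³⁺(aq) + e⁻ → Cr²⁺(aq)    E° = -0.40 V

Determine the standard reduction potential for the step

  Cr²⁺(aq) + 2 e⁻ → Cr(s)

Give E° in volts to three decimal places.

-0.910 V

Sequential free energies add, so n₃E°₃ = n₁E°₁ + n₂E°₂.
With n₃ = 3, and the known step contributing 1×(-0.40) V, the unknown satisfies 2·E° = 3×(-0.74) − 1×(-0.40) = -1.820.
E° = -1.820 / 2 = -0.910 V.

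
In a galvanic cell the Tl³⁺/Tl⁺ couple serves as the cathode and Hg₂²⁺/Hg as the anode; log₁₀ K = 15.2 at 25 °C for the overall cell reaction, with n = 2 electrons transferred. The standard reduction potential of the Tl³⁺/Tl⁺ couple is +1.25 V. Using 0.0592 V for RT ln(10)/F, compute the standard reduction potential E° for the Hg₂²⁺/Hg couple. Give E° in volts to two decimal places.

+0.80 V

E°cell = (0.0592/n)·log K = (0.0592/2)(15.2) = +0.450 V.
Since Tl³⁺/Tl⁺ is the cathode and Hg₂²⁺/Hg the anode, E°cell = E°(Tl³⁺/Tl⁺) − E°(Hg₂²⁺/Hg).
So E°(Hg₂²⁺/Hg) = E°(Tl³⁺/Tl⁺) − E°cell = (+1.25) − (+0.450) = +0.80 V.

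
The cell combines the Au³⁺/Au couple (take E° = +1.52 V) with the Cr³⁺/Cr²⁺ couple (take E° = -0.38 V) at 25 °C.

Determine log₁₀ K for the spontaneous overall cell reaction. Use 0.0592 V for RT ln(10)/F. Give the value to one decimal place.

96.3

Cathode: Au³⁺/Au; anode: Cr³⁺/Cr²⁺. E°cell = +1.90 V, n = 3.
log K = nE°cell / 0.0592 = (3)(+1.90) / 0.0592 = 96.3.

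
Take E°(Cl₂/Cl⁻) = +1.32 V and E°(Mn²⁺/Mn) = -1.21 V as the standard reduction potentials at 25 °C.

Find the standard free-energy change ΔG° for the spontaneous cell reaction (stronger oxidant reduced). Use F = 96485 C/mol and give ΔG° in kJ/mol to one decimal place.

-488.2 kJ/mol

Cl₂/Cl⁻ (E° = +1.32 V) is the cathode; Mn²⁺/Mn (E° = -1.21 V) is the anode, so E°cell = +2.53 V.
Balancing electrons gives n = 2 (lcm of 2 and 2).
ΔG° = −nFE° = −(2)(96485)(+2.53) = -488,214 J = -488.2 kJ/mol.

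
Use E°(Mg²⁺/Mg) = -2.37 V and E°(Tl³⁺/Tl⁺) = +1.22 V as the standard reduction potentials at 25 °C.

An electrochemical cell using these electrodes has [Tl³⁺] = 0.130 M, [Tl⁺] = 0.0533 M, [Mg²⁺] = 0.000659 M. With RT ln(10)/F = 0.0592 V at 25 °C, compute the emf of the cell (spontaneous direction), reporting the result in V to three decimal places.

+3.696 V

Tl³⁺/Tl⁺ is the cathode (higher E°), Mg²⁺/Mg the anode: E°cell = +1.22 − (-2.37) = +3.59 V, n = 2.
Overall: Tl³⁺(aq) + Mg(s) → Tl⁺(aq) + Mg²⁺(aq)
Q = [Tl⁺]·[Mg²⁺] / ([Tl³⁺]); log Q = -3.568.
E = E° − (0.0592/n) log Q = +3.59 − (0.0592/2)(-3.568) = +3.696 V.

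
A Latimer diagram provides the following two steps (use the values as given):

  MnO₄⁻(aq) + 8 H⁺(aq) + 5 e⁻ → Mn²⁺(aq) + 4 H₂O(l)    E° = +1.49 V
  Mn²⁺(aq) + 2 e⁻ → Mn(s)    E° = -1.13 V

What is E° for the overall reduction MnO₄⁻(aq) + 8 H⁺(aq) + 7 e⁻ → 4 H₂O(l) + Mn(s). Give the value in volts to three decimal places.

+0.741 V

Standard free energies of sequential steps add: ΔG°₃ = ΔG°₁ + ΔG°₂, so n₃E°₃ = n₁E°₁ + n₂E°₂.
E°₃ = (5×+1.49 + 2×-1.13) / 7 = (+5.190) / 7 = +0.741 V.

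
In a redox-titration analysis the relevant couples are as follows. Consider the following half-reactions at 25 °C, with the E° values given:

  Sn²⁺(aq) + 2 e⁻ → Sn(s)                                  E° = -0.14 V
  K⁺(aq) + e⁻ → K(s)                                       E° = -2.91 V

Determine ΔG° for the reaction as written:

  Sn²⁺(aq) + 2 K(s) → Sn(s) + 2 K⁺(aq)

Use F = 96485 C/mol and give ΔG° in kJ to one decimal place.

-534.5 kJ

As written, Sn²⁺/Sn is reduced (cathode) and K⁺/K is oxidised (anode), so E°cell = (-0.14) − (-2.91) = +2.77 V.
Balancing electrons gives n = 2.
ΔG° = −nFE° = −(2)(96485)(+2.77) = -534,527 J = -534.5 kJ.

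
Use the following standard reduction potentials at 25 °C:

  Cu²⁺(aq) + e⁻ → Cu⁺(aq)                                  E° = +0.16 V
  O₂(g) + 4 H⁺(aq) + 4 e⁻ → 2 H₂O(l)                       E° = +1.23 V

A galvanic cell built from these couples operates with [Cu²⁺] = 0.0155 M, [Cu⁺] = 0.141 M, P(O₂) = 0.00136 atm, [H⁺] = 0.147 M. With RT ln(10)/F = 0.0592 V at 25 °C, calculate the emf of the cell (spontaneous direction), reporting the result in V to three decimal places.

O₂/H₂O is the cathode (higher E°), Cu²⁺/Cu⁺ the anode: E°cell = +1.23 − (+0.16) = +1.07 V, n = 4.
Overall: O₂(g) + 4 H⁺(aq) + 4 Cu⁺(aq) → 2 H₂O(l) + 4 Cu²⁺(aq)
Q = [Cu²⁺]^4 / (P(O₂)·[H⁺]^4·[Cu⁺]^4); log Q = 2.362.
E = E° − (0.0592/n) log Q = +1.07 − (0.0592/4)(2.362) = +1.035 V.

+1.035 V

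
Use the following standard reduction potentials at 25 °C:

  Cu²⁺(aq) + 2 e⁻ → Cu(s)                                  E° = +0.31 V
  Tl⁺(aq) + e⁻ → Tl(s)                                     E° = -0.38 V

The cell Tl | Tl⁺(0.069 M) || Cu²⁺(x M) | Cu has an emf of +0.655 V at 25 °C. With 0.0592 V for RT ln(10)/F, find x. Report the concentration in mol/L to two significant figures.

Cu²⁺/Cu is the cathode, Tl⁺/Tl the anode: E°cell = +0.69 V, n = 2.
Overall reaction: Cu²⁺(aq) + 2 Tl(s) → Cu(s) + 2 Tl⁺(aq); Q = [Tl⁺]^2/[Cu²⁺]^1.
From E = E° − (0.0592/n) log Q: log Q = (E° − E)·n/0.0592 = (+0.69 − (+0.655))·2/0.0592 = 1.1824.
So 1·log[Cu²⁺] = 2·log(0.069) − log Q = -2.3223 − (1.1824) = -3.5047; [Cu²⁺] = 10^(-3.5047) ≈ 0.00031 M.

0.00031 M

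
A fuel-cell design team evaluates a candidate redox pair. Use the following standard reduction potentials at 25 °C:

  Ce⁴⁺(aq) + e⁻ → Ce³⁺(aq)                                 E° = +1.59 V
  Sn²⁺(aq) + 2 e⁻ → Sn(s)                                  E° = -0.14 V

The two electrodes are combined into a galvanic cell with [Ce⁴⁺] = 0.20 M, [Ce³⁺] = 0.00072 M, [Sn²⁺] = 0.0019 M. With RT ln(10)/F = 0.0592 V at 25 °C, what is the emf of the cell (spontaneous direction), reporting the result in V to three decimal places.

+1.955 V

Ce⁴⁺/Ce³⁺ is the cathode (higher E°), Sn²⁺/Sn the anode: E°cell = +1.59 − (-0.14) = +1.73 V, n = 2.
Overall: 2 Ce⁴⁺(aq) + Sn(s) → 2 Ce³⁺(aq) + Sn²⁺(aq)
Q = [Ce³⁺]^2·[Sn²⁺] / ([Ce⁴⁺]^2); log Q = -7.609.
E = E° − (0.0592/n) log Q = +1.73 − (0.0592/2)(-7.609) = +1.955 V.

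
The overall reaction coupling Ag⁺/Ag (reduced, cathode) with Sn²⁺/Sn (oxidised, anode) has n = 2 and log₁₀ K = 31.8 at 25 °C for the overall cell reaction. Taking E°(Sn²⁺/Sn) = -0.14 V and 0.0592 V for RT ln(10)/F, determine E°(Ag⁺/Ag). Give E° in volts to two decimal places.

+0.80 V

E°cell = (0.0592/n)·log K = (0.0592/2)(31.8) = +0.941 V.
Since Ag⁺/Ag is the cathode and Sn²⁺/Sn the anode, E°cell = E°(Ag⁺/Ag) − E°(Sn²⁺/Sn).
So E°(Ag⁺/Ag) = E°cell + E°(Sn²⁺/Sn) = +0.941 + (-0.14) = +0.80 V.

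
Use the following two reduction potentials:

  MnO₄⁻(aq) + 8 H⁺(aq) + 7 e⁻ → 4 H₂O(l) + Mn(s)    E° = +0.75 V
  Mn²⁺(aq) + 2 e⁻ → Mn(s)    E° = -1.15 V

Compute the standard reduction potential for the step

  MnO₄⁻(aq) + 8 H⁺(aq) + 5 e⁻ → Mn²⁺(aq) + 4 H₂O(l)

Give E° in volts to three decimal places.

+1.510 V

Sequential free energies add, so n₃E°₃ = n₁E°₁ + n₂E°₂.
With n₃ = 7, and the known step contributing 2×(-1.15) V, the unknown satisfies 5·E° = 7×(+0.75) − 2×(-1.15) = +7.550.
E° = +7.550 / 5 = +1.510 V.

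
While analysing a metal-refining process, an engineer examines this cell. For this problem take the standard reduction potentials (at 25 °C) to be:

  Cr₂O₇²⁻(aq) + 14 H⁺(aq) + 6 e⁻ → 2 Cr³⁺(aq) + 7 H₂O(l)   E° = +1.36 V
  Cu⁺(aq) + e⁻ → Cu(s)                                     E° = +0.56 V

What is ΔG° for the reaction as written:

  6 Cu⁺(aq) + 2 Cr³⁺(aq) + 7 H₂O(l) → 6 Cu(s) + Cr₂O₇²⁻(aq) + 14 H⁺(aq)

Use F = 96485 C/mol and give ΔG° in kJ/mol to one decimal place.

+463.1 kJ/mol

As written, Cu⁺/Cu is reduced (cathode) and Cr₂O₇²⁻/Cr³⁺ is oxidised (anode), so E°cell = (+0.56) − (+1.36) = -0.80 V.
Balancing electrons gives n = 6.
ΔG° = −nFE° = −(6)(96485)(-0.80) = 463,128 J = +463.1 kJ/mol.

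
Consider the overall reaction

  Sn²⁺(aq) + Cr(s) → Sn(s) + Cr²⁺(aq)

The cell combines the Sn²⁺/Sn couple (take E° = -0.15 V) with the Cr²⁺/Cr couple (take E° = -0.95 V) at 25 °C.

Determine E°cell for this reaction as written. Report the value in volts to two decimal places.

The Sn²⁺/Sn couple has the higher reduction potential, so it is the cathode; Cr²⁺/Cr is oxidised at the anode.
E°cell = E°(cathode) − E°(anode) = (-0.15) − (-0.95) = +0.80 V.

+0.80 V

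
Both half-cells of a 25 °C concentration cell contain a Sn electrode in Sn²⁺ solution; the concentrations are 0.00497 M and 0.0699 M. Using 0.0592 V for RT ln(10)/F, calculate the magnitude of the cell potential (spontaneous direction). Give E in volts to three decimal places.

For a concentration cell E°cell = 0. The 0.0699 M side is the cathode (reduction is favoured where [Sn²⁺] is higher).
With n = 2, E = −(0.0592/2) log([Sn²⁺]ₐₙ/[Sn²⁺]꜀ₐₜ) = −(0.0592/2) log(0.00497/0.0699) = −(0.0592/2)(-1.148) = +0.034 V.

+0.034 V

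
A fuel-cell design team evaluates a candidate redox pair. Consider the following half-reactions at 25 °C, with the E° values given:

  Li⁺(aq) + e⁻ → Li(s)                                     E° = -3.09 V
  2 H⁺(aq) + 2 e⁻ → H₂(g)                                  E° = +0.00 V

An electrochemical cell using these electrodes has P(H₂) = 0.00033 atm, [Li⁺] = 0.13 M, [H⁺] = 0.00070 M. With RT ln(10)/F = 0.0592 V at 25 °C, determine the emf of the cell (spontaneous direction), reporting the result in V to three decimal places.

+3.059 V

H⁺/H₂ is the cathode (higher E°), Li⁺/Li the anode: E°cell = +0.00 − (-3.09) = +3.09 V, n = 2.
Overall: 2 H⁺(aq) + 2 Li(s) → H₂(g) + 2 Li⁺(aq)
Q = P(H₂)·[Li⁺]^2 / ([H⁺]^2); log Q = 1.056.
E = E° − (0.0592/n) log Q = +3.09 − (0.0592/2)(1.056) = +3.059 V.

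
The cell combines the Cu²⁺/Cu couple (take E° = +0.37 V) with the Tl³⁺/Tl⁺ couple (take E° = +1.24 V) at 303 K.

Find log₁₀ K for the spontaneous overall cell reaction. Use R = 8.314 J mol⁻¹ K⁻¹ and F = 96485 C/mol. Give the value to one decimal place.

28.9

Cathode: Tl³⁺/Tl⁺; anode: Cu²⁺/Cu. E°cell = (+1.24) − (+0.37) = +0.87 V, with n = 2.
ΔG° = −nFE° = −RT ln K, so ln K = nFE°/(RT) = (2)(96485)(+0.87) / ((8.314)(303)) = 66.643.
log₁₀ K = 66.643 / ln 10 = 28.9.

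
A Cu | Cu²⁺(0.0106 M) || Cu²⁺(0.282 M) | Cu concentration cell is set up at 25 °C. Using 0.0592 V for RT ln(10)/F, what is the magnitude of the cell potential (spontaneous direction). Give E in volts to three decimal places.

+0.042 V

For a concentration cell E°cell = 0. The 0.282 M side is the cathode (reduction is favoured where [Cu²⁺] is higher).
With n = 2, E = −(0.0592/2) log([Cu²⁺]ₐₙ/[Cu²⁺]꜀ₐₜ) = −(0.0592/2) log(0.0106/0.282) = −(0.0592/2)(-1.425) = +0.042 V.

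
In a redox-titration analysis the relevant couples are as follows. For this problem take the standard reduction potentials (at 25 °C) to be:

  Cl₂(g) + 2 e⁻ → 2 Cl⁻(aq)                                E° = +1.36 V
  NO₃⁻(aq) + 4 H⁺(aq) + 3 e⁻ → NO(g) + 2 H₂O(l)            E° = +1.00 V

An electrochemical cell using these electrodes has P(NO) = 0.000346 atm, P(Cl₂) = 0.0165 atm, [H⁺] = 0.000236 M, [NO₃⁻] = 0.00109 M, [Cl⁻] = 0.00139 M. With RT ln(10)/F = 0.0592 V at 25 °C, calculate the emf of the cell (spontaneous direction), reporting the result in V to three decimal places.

+0.753 V

Cl₂/Cl⁻ is the cathode (higher E°), NO₃⁻/NO the anode: E°cell = +1.36 − (+1.00) = +0.36 V, n = 6.
Overall: 3 Cl₂(g) + 2 NO(g) + 4 H₂O(l) → 6 Cl⁻(aq) + 2 NO₃⁻(aq) + 8 H⁺(aq)
Q = [Cl⁻]^6·[NO₃⁻]^2·[H⁺]^8 / (P(Cl₂)^3·P(NO)^2); log Q = -39.814.
E = E° − (0.0592/n) log Q = +0.36 − (0.0592/6)(-39.814) = +0.753 V.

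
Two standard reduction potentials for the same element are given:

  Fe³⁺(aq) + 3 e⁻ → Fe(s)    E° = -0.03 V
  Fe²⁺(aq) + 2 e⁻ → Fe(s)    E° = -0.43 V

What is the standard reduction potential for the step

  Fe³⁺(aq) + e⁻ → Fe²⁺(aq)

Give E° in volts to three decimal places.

Sequential free energies add, so n₃E°₃ = n₁E°₁ + n₂E°₂.
With n₃ = 3, and the known step contributing 2×(-0.43) V, the unknown satisfies 1·E° = 3×(-0.03) − 2×(-0.43) = +0.770.
E° = +0.770 / 1 = +0.770 V.

+0.770 V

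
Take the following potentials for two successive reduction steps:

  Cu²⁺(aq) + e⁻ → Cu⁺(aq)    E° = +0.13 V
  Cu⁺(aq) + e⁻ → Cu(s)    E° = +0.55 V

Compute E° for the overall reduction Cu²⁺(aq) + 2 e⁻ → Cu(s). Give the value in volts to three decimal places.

Standard free energies of sequential steps add: ΔG°₃ = ΔG°₁ + ΔG°₂, so n₃E°₃ = n₁E°₁ + n₂E°₂.
E°₃ = (1×+0.13 + 1×+0.55) / 2 = (+0.680) / 2 = +0.340 V.

+0.340 V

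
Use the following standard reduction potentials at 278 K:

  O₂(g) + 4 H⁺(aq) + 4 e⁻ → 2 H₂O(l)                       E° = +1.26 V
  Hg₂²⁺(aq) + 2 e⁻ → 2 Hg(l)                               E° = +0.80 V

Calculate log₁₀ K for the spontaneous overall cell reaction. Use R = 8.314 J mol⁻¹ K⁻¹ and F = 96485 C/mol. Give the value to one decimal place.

Cathode: O₂/H₂O; anode: Hg₂²⁺/Hg. E°cell = (+1.26) − (+0.80) = +0.46 V, with n = 4.
ΔG° = −nFE° = −RT ln K, so ln K = nFE°/(RT) = (4)(96485)(+0.46) / ((8.314)(278)) = 76.811.
log₁₀ K = 76.811 / ln 10 = 33.4.

33.4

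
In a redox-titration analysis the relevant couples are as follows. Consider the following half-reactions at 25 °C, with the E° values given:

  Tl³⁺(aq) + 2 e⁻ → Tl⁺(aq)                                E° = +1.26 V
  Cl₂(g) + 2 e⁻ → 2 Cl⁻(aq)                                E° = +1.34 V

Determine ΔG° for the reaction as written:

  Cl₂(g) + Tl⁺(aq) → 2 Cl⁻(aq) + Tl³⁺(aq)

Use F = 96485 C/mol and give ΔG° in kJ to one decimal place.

-15.4 kJ

As written, Cl₂/Cl⁻ is reduced (cathode) and Tl³⁺/Tl⁺ is oxidised (anode), so E°cell = (+1.34) − (+1.26) = +0.08 V.
Balancing electrons gives n = 2.
ΔG° = −nFE° = −(2)(96485)(+0.08) = -15,438 J = -15.4 kJ.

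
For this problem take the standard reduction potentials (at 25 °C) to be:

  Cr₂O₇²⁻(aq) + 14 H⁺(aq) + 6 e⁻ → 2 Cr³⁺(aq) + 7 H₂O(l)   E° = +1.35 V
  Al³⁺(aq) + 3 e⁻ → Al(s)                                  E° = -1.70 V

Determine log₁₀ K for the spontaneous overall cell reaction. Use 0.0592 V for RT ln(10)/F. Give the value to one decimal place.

309.1

Cathode: Cr₂O₇²⁻/Cr³⁺; anode: Al³⁺/Al. E°cell = +3.05 V, n = 6.
log K = nE°cell / 0.0592 = (6)(+3.05) / 0.0592 = 309.1.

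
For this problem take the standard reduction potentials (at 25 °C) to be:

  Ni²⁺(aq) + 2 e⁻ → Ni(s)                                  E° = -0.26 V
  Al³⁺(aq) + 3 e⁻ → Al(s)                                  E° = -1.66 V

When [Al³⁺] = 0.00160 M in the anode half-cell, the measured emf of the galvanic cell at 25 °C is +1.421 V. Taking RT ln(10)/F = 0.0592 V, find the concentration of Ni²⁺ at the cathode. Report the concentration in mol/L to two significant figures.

Ni²⁺/Ni is the cathode, Al³⁺/Al the anode: E°cell = +1.40 V, n = 6.
Overall reaction: 3 Ni²⁺(aq) + 2 Al(s) → 3 Ni(s) + 2 Al³⁺(aq); Q = [Al³⁺]^2/[Ni²⁺]^3.
From E = E° − (0.0592/n) log Q: log Q = (E° − E)·n/0.0592 = (+1.40 − (+1.421))·6/0.0592 = -2.1284.
So 3·log[Ni²⁺] = 2·log(0.0016) − log Q = -5.5918 − (-2.1284) = -3.4634; log[Ni²⁺] = -3.4634 / 3 = -1.1545; [Ni²⁺] = 10^(-1.1545) ≈ 0.070 M.

0.070 M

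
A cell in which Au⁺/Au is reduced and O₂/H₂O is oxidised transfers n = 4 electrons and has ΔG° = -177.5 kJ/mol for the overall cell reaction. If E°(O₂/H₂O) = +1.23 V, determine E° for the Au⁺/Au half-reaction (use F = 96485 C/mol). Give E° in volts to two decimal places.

E°cell = −ΔG°/(nF) = −(-177.5×10³)/((4)(96485)) = +0.460 V.
Since Au⁺/Au is the cathode and O₂/H₂O the anode, E°cell = E°(Au⁺/Au) − E°(O₂/H₂O).
So E°(Au⁺/Au) = E°cell + E°(O₂/H₂O) = +0.460 + (+1.23) = +1.69 V.

+1.69 V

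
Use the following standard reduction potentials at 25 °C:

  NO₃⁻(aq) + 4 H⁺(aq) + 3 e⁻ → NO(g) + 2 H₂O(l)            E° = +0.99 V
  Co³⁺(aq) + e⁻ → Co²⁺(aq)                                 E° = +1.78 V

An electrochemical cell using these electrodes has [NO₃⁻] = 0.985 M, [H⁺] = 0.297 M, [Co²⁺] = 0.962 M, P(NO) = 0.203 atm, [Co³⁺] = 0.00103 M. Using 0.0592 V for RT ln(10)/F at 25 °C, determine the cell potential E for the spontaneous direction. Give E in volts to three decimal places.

+0.642 V

Co³⁺/Co²⁺ is the cathode (higher E°), NO₃⁻/NO the anode: E°cell = +1.78 − (+0.99) = +0.79 V, n = 3.
Overall: 3 Co³⁺(aq) + NO(g) + 2 H₂O(l) → 3 Co²⁺(aq) + NO₃⁻(aq) + 4 H⁺(aq)
Q = [Co²⁺]^3·[NO₃⁻]·[H⁺]^4 / ([Co³⁺]^3·P(NO)); log Q = 7.488.
E = E° − (0.0592/n) log Q = +0.79 − (0.0592/3)(7.488) = +0.642 V.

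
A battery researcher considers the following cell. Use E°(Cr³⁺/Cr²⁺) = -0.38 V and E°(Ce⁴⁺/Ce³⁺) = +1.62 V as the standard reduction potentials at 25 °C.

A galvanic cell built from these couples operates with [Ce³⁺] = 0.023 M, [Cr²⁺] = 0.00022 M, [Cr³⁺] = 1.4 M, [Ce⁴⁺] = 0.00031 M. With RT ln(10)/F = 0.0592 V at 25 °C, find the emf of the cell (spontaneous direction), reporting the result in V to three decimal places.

+1.664 V

Ce⁴⁺/Ce³⁺ is the cathode (higher E°), Cr³⁺/Cr²⁺ the anode: E°cell = +1.62 − (-0.38) = +2.00 V, n = 1.
Overall: Ce⁴⁺(aq) + Cr²⁺(aq) → Ce³⁺(aq) + Cr³⁺(aq)
Q = [Ce³⁺]·[Cr³⁺] / ([Ce⁴⁺]·[Cr²⁺]); log Q = 5.674.
E = E° − (0.0592/n) log Q = +2.00 − (0.0592/1)(5.674) = +1.664 V.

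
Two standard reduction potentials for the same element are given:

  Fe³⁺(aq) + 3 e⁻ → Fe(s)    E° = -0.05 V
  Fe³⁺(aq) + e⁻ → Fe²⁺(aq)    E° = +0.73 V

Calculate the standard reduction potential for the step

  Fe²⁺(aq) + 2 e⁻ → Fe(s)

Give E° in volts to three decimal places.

-0.440 V

Sequential free energies add, so n₃E°₃ = n₁E°₁ + n₂E°₂.
With n₃ = 3, and the known step contributing 1×(+0.73) V, the unknown satisfies 2·E° = 3×(-0.05) − 1×(+0.73) = -0.880.
E° = -0.880 / 2 = -0.440 V.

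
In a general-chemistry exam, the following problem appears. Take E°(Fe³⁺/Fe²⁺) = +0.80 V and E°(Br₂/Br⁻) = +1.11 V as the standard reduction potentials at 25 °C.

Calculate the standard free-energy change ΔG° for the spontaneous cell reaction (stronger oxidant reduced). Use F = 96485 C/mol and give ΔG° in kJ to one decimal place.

Br₂/Br⁻ (E° = +1.11 V) is the cathode; Fe³⁺/Fe²⁺ (E° = +0.80 V) is the anode, so E°cell = +0.31 V.
Balancing electrons gives n = 2 (lcm of 2 and 1).
ΔG° = −nFE° = −(2)(96485)(+0.31) = -59,821 J = -59.8 kJ.

-59.8 kJ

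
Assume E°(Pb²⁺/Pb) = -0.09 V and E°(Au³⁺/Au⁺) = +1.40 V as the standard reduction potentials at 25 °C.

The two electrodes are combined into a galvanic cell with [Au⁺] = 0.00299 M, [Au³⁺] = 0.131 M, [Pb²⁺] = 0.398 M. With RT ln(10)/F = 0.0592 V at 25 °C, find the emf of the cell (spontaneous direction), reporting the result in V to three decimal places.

Au³⁺/Au⁺ is the cathode (higher E°), Pb²⁺/Pb the anode: E°cell = +1.40 − (-0.09) = +1.49 V, n = 2.
Overall: Au³⁺(aq) + Pb(s) → Au⁺(aq) + Pb²⁺(aq)
Q = [Au⁺]·[Pb²⁺] / ([Au³⁺]); log Q = -2.042.
E = E° − (0.0592/n) log Q = +1.49 − (0.0592/2)(-2.042) = +1.550 V.

+1.550 V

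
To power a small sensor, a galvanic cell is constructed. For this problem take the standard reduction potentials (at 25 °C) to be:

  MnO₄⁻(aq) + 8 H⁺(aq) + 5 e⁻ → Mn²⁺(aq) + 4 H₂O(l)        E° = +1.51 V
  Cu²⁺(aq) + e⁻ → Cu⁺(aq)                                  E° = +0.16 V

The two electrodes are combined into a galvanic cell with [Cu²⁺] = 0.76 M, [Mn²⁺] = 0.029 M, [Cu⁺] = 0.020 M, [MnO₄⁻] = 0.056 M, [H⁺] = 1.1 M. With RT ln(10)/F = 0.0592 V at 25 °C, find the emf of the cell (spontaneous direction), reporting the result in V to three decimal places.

MnO₄⁻/Mn²⁺ is the cathode (higher E°), Cu²⁺/Cu⁺ the anode: E°cell = +1.51 − (+0.16) = +1.35 V, n = 5.
Overall: MnO₄⁻(aq) + 8 H⁺(aq) + 5 Cu⁺(aq) → Mn²⁺(aq) + 4 H₂O(l) + 5 Cu²⁺(aq)
Q = [Mn²⁺]·[Cu²⁺]^5 / ([MnO₄⁻]·[H⁺]^8·[Cu⁺]^5); log Q = 7.282.
E = E° − (0.0592/n) log Q = +1.35 − (0.0592/5)(7.282) = +1.264 V.

+1.264 V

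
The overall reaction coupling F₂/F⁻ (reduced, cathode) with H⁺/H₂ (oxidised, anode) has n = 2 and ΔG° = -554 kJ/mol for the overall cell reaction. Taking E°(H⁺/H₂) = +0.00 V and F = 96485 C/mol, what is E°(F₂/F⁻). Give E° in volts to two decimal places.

+2.87 V

E°cell = −ΔG°/(nF) = −(-554×10³)/((2)(96485)) = +2.871 V.
Since F₂/F⁻ is the cathode and H⁺/H₂ the anode, E°cell = E°(F₂/F⁻) − E°(H⁺/H₂).
So E°(F₂/F⁻) = E°cell + E°(H⁺/H₂) = +2.871 + (+0.00) = +2.87 V.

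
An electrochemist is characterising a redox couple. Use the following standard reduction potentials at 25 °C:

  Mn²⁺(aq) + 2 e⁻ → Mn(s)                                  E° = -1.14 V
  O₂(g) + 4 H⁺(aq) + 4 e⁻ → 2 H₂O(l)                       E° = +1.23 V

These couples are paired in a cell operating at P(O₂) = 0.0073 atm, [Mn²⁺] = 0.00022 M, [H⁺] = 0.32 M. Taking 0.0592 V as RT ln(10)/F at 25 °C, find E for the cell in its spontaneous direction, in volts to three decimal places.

+2.417 V

O₂/H₂O is the cathode (higher E°), Mn²⁺/Mn the anode: E°cell = +1.23 − (-1.14) = +2.37 V, n = 4.
Overall: O₂(g) + 4 H⁺(aq) + 2 Mn(s) → 2 H₂O(l) + 2 Mn²⁺(aq)
Q = [Mn²⁺]^2 / (P(O₂)·[H⁺]^4); log Q = -3.199.
E = E° − (0.0592/n) log Q = +2.37 − (0.0592/4)(-3.199) = +2.417 V.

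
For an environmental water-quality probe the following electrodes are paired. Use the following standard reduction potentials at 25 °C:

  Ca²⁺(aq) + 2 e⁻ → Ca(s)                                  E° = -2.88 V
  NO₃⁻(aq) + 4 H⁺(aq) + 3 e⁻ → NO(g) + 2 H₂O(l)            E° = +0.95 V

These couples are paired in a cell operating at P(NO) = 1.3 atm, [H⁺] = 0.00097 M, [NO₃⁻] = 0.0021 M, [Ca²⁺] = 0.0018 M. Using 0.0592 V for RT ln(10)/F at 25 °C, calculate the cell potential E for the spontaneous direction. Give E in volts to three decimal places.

+3.618 V

NO₃⁻/NO is the cathode (higher E°), Ca²⁺/Ca the anode: E°cell = +0.95 − (-2.88) = +3.83 V, n = 6.
Overall: 2 NO₃⁻(aq) + 8 H⁺(aq) + 3 Ca(s) → 2 NO(g) + 4 H₂O(l) + 3 Ca²⁺(aq)
Q = P(NO)^2·[Ca²⁺]^3 / ([NO₃⁻]^2·[H⁺]^8); log Q = 21.455.
E = E° − (0.0592/n) log Q = +3.83 − (0.0592/6)(21.455) = +3.618 V.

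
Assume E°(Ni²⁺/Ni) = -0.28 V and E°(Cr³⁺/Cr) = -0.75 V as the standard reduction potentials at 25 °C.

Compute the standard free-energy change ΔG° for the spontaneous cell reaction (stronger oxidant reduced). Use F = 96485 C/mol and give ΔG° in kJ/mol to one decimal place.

Ni²⁺/Ni (E° = -0.28 V) is the cathode; Cr³⁺/Cr (E° = -0.75 V) is the anode, so E°cell = +0.47 V.
Balancing electrons gives n = 6 (lcm of 2 and 3).
ΔG° = −nFE° = −(6)(96485)(+0.47) = -272,088 J = -272.1 kJ/mol.

-272.1 kJ/mol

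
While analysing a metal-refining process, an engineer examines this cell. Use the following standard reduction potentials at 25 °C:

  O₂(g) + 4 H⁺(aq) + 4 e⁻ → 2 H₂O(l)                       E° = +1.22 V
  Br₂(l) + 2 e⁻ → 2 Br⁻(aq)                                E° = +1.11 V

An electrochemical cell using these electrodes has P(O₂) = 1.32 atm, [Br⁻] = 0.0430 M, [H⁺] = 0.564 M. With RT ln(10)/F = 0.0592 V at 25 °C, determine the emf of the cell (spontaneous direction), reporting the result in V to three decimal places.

+0.016 V

O₂/H₂O is the cathode (higher E°), Br₂/Br⁻ the anode: E°cell = +1.22 − (+1.11) = +0.11 V, n = 4.
Overall: O₂(g) + 4 H⁺(aq) + 4 Br⁻(aq) → 2 H₂O(l) + 2 Br₂(l)
Q = 1 / (P(O₂)·[H⁺]^4·[Br⁻]^4); log Q = 6.340.
E = E° − (0.0592/n) log Q = +0.11 − (0.0592/4)(6.340) = +0.016 V.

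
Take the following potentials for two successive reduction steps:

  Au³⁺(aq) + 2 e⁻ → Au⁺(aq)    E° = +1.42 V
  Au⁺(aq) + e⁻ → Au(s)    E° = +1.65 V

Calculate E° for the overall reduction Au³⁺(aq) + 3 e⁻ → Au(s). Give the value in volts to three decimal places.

+1.497 V

Since ΔG° = −nFE° is additive over sequential reductions, n₃E°₃ = n₁E°₁ + n₂E°₂.
E°₃ = (2×+1.42 + 1×+1.65) / 3 = (+4.490) / 3 = +1.497 V.
E° values themselves are not directly additive — weighting by electron count is essential.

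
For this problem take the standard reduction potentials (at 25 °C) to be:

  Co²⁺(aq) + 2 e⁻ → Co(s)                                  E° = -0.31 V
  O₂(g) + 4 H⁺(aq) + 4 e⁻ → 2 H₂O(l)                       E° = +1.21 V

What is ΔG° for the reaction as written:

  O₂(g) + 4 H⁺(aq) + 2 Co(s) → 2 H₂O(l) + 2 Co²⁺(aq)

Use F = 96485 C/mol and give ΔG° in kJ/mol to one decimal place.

-586.6 kJ/mol

As written, O₂/H₂O is reduced (cathode) and Co²⁺/Co is oxidised (anode), so E°cell = (+1.21) − (-0.31) = +1.52 V.
Balancing electrons gives n = 4.
ΔG° = −nFE° = −(4)(96485)(+1.52) = -586,629 J = -586.6 kJ/mol.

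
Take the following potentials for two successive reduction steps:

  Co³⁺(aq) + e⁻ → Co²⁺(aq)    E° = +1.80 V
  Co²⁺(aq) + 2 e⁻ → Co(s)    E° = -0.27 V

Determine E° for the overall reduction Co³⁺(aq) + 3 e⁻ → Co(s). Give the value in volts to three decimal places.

Since ΔG° = −nFE° is additive over sequential reductions, n₃E°₃ = n₁E°₁ + n₂E°₂.
E°₃ = (1×+1.80 + 2×-0.27) / 3 = (+1.260) / 3 = +0.420 V.

+0.420 V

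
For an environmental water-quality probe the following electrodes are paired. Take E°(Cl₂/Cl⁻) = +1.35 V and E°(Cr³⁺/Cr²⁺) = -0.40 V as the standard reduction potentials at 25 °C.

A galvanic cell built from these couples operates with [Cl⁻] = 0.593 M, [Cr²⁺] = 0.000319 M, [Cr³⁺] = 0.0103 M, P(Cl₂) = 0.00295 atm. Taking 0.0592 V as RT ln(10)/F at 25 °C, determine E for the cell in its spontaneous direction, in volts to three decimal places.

Cl₂/Cl⁻ is the cathode (higher E°), Cr³⁺/Cr²⁺ the anode: E°cell = +1.35 − (-0.40) = +1.75 V, n = 2.
Overall: Cl₂(g) + 2 Cr²⁺(aq) → 2 Cl⁻(aq) + 2 Cr³⁺(aq)
Q = [Cl⁻]^2·[Cr³⁺]^2 / (P(Cl₂)·[Cr²⁺]^2); log Q = 5.094.
E = E° − (0.0592/n) log Q = +1.75 − (0.0592/2)(5.094) = +1.599 V.

+1.599 V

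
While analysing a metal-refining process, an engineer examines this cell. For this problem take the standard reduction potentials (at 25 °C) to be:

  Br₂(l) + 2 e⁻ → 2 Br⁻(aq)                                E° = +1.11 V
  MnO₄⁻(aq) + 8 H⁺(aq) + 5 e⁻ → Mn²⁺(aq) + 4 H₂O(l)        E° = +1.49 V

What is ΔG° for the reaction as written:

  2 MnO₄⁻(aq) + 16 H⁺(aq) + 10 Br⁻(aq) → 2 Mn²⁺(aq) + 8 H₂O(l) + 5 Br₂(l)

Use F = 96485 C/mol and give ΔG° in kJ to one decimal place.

As written, MnO₄⁻/Mn²⁺ is reduced (cathode) and Br₂/Br⁻ is oxidised (anode), so E°cell = (+1.49) − (+1.11) = +0.38 V.
Balancing electrons gives n = 10.
ΔG° = −nFE° = −(10)(96485)(+0.38) = -366,643 J = -366.6 kJ.

-366.6 kJ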